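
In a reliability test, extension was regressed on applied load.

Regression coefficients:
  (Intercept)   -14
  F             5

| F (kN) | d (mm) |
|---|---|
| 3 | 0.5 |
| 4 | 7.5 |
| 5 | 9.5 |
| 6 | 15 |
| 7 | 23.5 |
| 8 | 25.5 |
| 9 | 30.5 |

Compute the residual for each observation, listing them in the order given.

F=3: d̂ = -14 + 5·3 = 1; e = 0.5 − 1 = -0.5
F=4: d̂ = -14 + 5·4 = 6; e = 7.5 − 6 = 1.5
F=5: d̂ = -14 + 5·5 = 11; e = 9.5 − 11 = -1.5
F=6: d̂ = -14 + 5·6 = 16; e = 15 − 16 = -1
F=7: d̂ = -14 + 5·7 = 21; e = 23.5 − 21 = 2.5
F=8: d̂ = -14 + 5·8 = 26; e = 25.5 − 26 = -0.5
F=9: d̂ = -14 + 5·9 = 31; e = 30.5 − 31 = -0.5

-0.5, 1.5, -1.5, -1, 2.5, -0.5, -0.5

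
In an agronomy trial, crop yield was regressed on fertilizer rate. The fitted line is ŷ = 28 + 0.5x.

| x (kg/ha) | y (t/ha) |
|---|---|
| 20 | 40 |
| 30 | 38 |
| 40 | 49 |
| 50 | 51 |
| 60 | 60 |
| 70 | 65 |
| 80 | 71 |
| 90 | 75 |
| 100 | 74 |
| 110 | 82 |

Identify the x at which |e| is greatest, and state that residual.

x = 30, e = -5

x=20: ŷ = 28 + 0.5·20 = 38; e = 40 − 38 = 2
x=30: ŷ = 28 + 0.5·30 = 43; e = 38 − 43 = -5
x=40: ŷ = 28 + 0.5·40 = 48; e = 49 − 48 = 1
x=50: ŷ = 28 + 0.5·50 = 53; e = 51 − 53 = -2
x=60: ŷ = 28 + 0.5·60 = 58; e = 60 − 58 = 2
x=70: ŷ = 28 + 0.5·70 = 63; e = 65 − 63 = 2
x=80: ŷ = 28 + 0.5·80 = 68; e = 71 − 68 = 3
x=90: ŷ = 28 + 0.5·90 = 73; e = 75 − 73 = 2
x=100: ŷ = 28 + 0.5·100 = 78; e = 74 − 78 = -4
x=110: ŷ = 28 + 0.5·110 = 83; e = 82 − 83 = -1
Largest |e| is 5 at x = 30, residual -5.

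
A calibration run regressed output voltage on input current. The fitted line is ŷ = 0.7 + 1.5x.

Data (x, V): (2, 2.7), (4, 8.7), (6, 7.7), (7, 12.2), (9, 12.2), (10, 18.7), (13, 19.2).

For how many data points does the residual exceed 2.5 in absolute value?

x=2: ŷ = 0.7 + 1.5·2 = 3.7; e = 2.7 − 3.7 = -1
x=4: ŷ = 0.7 + 1.5·4 = 6.7; e = 8.7 − 6.7 = 2
x=6: ŷ = 0.7 + 1.5·6 = 9.7; e = 7.7 − 9.7 = -2
x=7: ŷ = 0.7 + 1.5·7 = 11.2; e = 12.2 − 11.2 = 1
x=9: ŷ = 0.7 + 1.5·9 = 14.2; e = 12.2 − 14.2 = -2
x=10: ŷ = 0.7 + 1.5·10 = 15.7; e = 18.7 − 15.7 = 3
x=13: ŷ = 0.7 + 1.5·13 = 20.2; e = 19.2 − 20.2 = -1
|e| > 2.5: x=10 (|e|=3) → 1

1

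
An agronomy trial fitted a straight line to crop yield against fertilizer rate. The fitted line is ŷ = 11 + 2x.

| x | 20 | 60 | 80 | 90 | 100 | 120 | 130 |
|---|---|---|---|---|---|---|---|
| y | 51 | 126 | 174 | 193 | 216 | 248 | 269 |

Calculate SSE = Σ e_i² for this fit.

SSE = 76

x=20: ŷ = 11 + 2·20 = 51; e = 51 − 51 = 0
x=60: ŷ = 11 + 2·60 = 131; e = 126 − 131 = -5
x=80: ŷ = 11 + 2·80 = 171; e = 174 − 171 = 3
x=90: ŷ = 11 + 2·90 = 191; e = 193 − 191 = 2
x=100: ŷ = 11 + 2·100 = 211; e = 216 − 211 = 5
x=120: ŷ = 11 + 2·120 = 251; e = 248 − 251 = -3
x=130: ŷ = 11 + 2·130 = 271; e = 269 − 271 = -2
SSE = 0 + 25 + 9 + 4 + 25 + 9 + 4 = 76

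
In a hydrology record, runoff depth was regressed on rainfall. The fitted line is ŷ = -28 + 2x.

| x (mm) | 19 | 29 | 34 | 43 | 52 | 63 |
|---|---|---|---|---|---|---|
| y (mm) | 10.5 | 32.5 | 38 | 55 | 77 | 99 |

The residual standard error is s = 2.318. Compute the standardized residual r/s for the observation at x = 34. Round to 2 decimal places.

-0.86

ŷ = -28 + 2·34 = 40
r = 38 − 40 = -2
r/s = -2 / 2.318 = -0.86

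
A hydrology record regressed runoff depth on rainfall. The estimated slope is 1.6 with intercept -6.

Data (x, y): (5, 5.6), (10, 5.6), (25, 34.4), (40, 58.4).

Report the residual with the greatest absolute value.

r = -4.4

x=5: ŷ = -6 + 1.6·5 = 2; r = 5.6 − 2 = 3.6
x=10: ŷ = -6 + 1.6·10 = 10; r = 5.6 − 10 = -4.4
x=25: ŷ = -6 + 1.6·25 = 34; r = 34.4 − 34 = 0.4
x=40: ŷ = -6 + 1.6·40 = 58; r = 58.4 − 58 = 0.4
Largest |r| is 4.4 at x = 10, residual -4.4.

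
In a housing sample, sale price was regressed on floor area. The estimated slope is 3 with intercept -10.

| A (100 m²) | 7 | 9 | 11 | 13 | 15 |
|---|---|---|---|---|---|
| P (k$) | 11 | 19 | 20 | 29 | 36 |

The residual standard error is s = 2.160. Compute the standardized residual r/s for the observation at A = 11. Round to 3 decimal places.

ŷ = -10 + 3·11 = 23
r = 20 − 23 = -3
r/s = -3 / 2.160 = -1.389

-1.389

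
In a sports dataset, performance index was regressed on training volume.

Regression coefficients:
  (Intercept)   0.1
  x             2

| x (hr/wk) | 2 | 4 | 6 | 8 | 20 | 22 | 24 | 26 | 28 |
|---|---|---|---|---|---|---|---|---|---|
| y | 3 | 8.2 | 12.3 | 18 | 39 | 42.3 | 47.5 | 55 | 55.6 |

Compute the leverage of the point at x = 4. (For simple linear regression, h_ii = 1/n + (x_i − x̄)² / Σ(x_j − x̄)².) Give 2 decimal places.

h = 0.27

x̄ = (2 + 4 + 6 + 8 + 20 + 22 + 24 + 26 + 28)/9 = 15.5556
Σ(x − x̄)² = 183.753 + 133.531 + 91.3086 + 57.0864 + 19.7531 + 41.5309 + 71.3086 + 109.086 + 154.864 = 862.222
h = 1/9 + (-11.5556)²/862.222 = 0.111111 + 0.154868 = 0.27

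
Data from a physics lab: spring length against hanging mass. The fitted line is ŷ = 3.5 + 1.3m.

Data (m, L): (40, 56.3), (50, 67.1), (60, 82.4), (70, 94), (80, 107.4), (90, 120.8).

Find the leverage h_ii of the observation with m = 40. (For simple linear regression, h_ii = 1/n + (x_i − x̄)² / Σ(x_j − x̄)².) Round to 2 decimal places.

m̄ = (40 + 50 + 60 + 70 + 80 + 90)/6 = 65
Σ(m − m̄)² = 625 + 225 + 25 + 25 + 225 + 625 = 1750
h = 1/6 + (-25)²/1750 = 0.166667 + 0.357143 = 0.52

h = 0.52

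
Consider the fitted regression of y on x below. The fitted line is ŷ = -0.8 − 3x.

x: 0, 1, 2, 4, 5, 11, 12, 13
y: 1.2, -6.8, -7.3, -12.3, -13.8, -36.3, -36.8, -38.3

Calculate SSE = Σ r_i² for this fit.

SSE = 26

x=0: ŷ = -0.8 − 3·0 = -0.8; r = 1.2 − (-0.8) = 2
x=1: ŷ = -0.8 − 3·1 = -3.8; r = -6.8 − (-3.8) = -3
x=2: ŷ = -0.8 − 3·2 = -6.8; r = -7.3 − (-6.8) = -0.5
x=4: ŷ = -0.8 − 3·4 = -12.8; r = -12.3 − (-12.8) = 0.5
x=5: ŷ = -0.8 − 3·5 = -15.8; r = -13.8 − (-15.8) = 2
x=11: ŷ = -0.8 − 3·11 = -33.8; r = -36.3 − (-33.8) = -2.5
x=12: ŷ = -0.8 − 3·12 = -36.8; r = -36.8 − (-36.8) = 0
x=13: ŷ = -0.8 − 3·13 = -39.8; r = -38.3 − (-39.8) = 1.5
SSE = 4 + 9 + 0.25 + 0.25 + 4 + 6.25 + 0 + 2.25 = 26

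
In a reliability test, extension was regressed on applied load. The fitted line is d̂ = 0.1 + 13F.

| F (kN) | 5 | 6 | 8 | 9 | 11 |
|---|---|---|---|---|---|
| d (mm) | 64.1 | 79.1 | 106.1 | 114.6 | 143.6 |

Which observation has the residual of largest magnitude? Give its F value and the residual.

F=5: d̂ = 0.1 + 13·5 = 65.1; e = 64.1 − 65.1 = -1
F=6: d̂ = 0.1 + 13·6 = 78.1; e = 79.1 − 78.1 = 1
F=8: d̂ = 0.1 + 13·8 = 104.1; e = 106.1 − 104.1 = 2
F=9: d̂ = 0.1 + 13·9 = 117.1; e = 114.6 − 117.1 = -2.5
F=11: d̂ = 0.1 + 13·11 = 143.1; e = 143.6 − 143.1 = 0.5
Largest |e| is 2.5 at F = 9, residual -2.5.

F = 9, e = -2.5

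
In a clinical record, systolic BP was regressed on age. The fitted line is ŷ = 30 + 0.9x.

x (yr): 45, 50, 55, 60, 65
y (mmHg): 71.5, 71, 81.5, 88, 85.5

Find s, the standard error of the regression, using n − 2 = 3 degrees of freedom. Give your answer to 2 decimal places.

x=45: ŷ = 30 + 0.9·45 = 70.5; e = 71.5 − 70.5 = 1
x=50: ŷ = 30 + 0.9·50 = 75; e = 71 − 75 = -4
x=55: ŷ = 30 + 0.9·55 = 79.5; e = 81.5 − 79.5 = 2
x=60: ŷ = 30 + 0.9·60 = 84; e = 88 − 84 = 4
x=65: ŷ = 30 + 0.9·65 = 88.5; e = 85.5 − 88.5 = -3
SSE = 1 + 16 + 4 + 16 + 9 = 46
s = √(46/3) = √15.3333 ≈ 3.92

s = 3.92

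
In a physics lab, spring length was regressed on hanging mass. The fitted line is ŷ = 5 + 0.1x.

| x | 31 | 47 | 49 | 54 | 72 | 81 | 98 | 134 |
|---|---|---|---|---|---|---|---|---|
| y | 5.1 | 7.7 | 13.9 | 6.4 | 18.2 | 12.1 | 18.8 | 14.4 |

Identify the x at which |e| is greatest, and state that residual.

x = 72, e = 6

x=31: ŷ = 5 + 0.1·31 = 8.1; e = 5.1 − 8.1 = -3
x=47: ŷ = 5 + 0.1·47 = 9.7; e = 7.7 − 9.7 = -2
x=49: ŷ = 5 + 0.1·49 = 9.9; e = 13.9 − 9.9 = 4
x=54: ŷ = 5 + 0.1·54 = 10.4; e = 6.4 − 10.4 = -4
x=72: ŷ = 5 + 0.1·72 = 12.2; e = 18.2 − 12.2 = 6
x=81: ŷ = 5 + 0.1·81 = 13.1; e = 12.1 − 13.1 = -1
x=98: ŷ = 5 + 0.1·98 = 14.8; e = 18.8 − 14.8 = 4
x=134: ŷ = 5 + 0.1·134 = 18.4; e = 14.4 − 18.4 = -4
Largest |e| is 6 at x = 72, residual 6.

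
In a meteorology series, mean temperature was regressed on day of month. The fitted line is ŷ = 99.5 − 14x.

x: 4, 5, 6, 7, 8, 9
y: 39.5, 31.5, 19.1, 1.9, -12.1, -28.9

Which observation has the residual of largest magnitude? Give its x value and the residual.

x=4: ŷ = 99.5 − 14·4 = 43.5; e = 39.5 − 43.5 = -4
x=5: ŷ = 99.5 − 14·5 = 29.5; e = 31.5 − 29.5 = 2
x=6: ŷ = 99.5 − 14·6 = 15.5; e = 19.1 − 15.5 = 3.6
x=7: ŷ = 99.5 − 14·7 = 1.5; e = 1.9 − 1.5 = 0.4
x=8: ŷ = 99.5 − 14·8 = -12.5; e = -12.1 − (-12.5) = 0.4
x=9: ŷ = 99.5 − 14·9 = -26.5; e = -28.9 − (-26.5) = -2.4
Largest |e| is 4 at x = 4, residual -4.

x = 4, e = -4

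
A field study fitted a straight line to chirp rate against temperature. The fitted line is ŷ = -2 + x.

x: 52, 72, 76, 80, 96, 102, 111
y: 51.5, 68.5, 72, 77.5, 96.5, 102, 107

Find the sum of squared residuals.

x=52: ŷ = -2 + 52 = 50; e = 51.5 − 50 = 1.5
x=72: ŷ = -2 + 72 = 70; e = 68.5 − 70 = -1.5
x=76: ŷ = -2 + 76 = 74; e = 72 − 74 = -2
x=80: ŷ = -2 + 80 = 78; e = 77.5 − 78 = -0.5
x=96: ŷ = -2 + 96 = 94; e = 96.5 − 94 = 2.5
x=102: ŷ = -2 + 102 = 100; e = 102 − 100 = 2
x=111: ŷ = -2 + 111 = 109; e = 107 − 109 = -2
SSE = 2.25 + 2.25 + 4 + 0.25 + 6.25 + 4 + 4 = 23

SSE = 23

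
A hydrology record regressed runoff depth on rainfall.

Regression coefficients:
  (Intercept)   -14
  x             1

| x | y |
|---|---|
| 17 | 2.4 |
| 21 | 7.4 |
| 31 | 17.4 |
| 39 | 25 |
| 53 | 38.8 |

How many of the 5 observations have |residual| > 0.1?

4

x=17: ŷ = -14 + 17 = 3; r = 2.4 − 3 = -0.6
x=21: ŷ = -14 + 21 = 7; r = 7.4 − 7 = 0.4
x=31: ŷ = -14 + 31 = 17; r = 17.4 − 17 = 0.4
x=39: ŷ = -14 + 39 = 25; r = 25 − 25 = 0
x=53: ŷ = -14 + 53 = 39; r = 38.8 − 39 = -0.2
|r| > 0.1: x=17 (|r|=0.6), x=21 (|r|=0.4), x=31 (|r|=0.4), x=53 (|r|=0.2) → 4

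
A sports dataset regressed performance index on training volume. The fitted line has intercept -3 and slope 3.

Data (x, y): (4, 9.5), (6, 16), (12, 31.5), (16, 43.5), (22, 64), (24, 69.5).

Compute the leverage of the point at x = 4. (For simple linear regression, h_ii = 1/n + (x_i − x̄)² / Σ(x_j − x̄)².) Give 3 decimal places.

x̄ = (4 + 6 + 12 + 16 + 22 + 24)/6 = 14
Σ(x − x̄)² = 100 + 64 + 4 + 4 + 64 + 100 = 336
h = 1/6 + (-10)²/336 = 0.166667 + 0.297619 = 0.464

h = 0.464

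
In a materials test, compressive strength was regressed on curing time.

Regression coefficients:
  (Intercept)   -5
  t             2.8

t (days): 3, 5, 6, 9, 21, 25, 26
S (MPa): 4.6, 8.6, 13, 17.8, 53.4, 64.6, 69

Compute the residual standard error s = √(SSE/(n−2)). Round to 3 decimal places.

s = 1.453

t=3: Ŝ = -5 + 2.8·3 = 3.4; e = 4.6 − 3.4 = 1.2
t=5: Ŝ = -5 + 2.8·5 = 9; e = 8.6 − 9 = -0.4
t=6: Ŝ = -5 + 2.8·6 = 11.8; e = 13 − 11.8 = 1.2
t=9: Ŝ = -5 + 2.8·9 = 20.2; e = 17.8 − 20.2 = -2.4
t=21: Ŝ = -5 + 2.8·21 = 53.8; e = 53.4 − 53.8 = -0.4
t=25: Ŝ = -5 + 2.8·25 = 65; e = 64.6 − 65 = -0.4
t=26: Ŝ = -5 + 2.8·26 = 67.8; e = 69 − 67.8 = 1.2
SSE = 1.44 + 0.16 + 1.44 + 5.76 + 0.16 + 0.16 + 1.44 = 10.56
s = √(10.56/5) = √2.112 ≈ 1.453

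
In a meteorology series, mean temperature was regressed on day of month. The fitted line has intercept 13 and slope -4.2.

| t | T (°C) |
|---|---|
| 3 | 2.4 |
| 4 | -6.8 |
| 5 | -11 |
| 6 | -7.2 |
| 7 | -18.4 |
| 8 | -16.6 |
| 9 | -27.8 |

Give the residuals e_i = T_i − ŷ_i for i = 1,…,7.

t=3: ŷ = 13 − 4.2·3 = 0.4; e = 2.4 − 0.4 = 2
t=4: ŷ = 13 − 4.2·4 = -3.8; e = -6.8 − (-3.8) = -3
t=5: ŷ = 13 − 4.2·5 = -8; e = -11 − (-8) = -3
t=6: ŷ = 13 − 4.2·6 = -12.2; e = -7.2 − (-12.2) = 5
t=7: ŷ = 13 − 4.2·7 = -16.4; e = -18.4 − (-16.4) = -2
t=8: ŷ = 13 − 4.2·8 = -20.6; e = -16.6 − (-20.6) = 4
t=9: ŷ = 13 − 4.2·9 = -24.8; e = -27.8 − (-24.8) = -3

2, -3, -3, 5, -2, 4, -3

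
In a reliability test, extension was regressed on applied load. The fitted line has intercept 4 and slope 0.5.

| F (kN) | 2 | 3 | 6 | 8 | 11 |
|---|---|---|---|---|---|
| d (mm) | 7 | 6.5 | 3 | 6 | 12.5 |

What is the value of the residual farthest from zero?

F=2: d̂ = 4 + 0.5·2 = 5; r = 7 − 5 = 2
F=3: d̂ = 4 + 0.5·3 = 5.5; r = 6.5 − 5.5 = 1
F=6: d̂ = 4 + 0.5·6 = 7; r = 3 − 7 = -4
F=8: d̂ = 4 + 0.5·8 = 8; r = 6 − 8 = -2
F=11: d̂ = 4 + 0.5·11 = 9.5; r = 12.5 − 9.5 = 3
Largest |r| is 4 at F = 6, residual -4.

r = -4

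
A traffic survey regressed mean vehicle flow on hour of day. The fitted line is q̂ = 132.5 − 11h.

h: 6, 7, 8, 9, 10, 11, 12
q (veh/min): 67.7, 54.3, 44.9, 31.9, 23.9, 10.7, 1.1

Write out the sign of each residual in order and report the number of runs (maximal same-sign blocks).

7 runs

h=6: q̂ = 132.5 − 11·6 = 66.5; r = 67.7 − 66.5 = 1.2
h=7: q̂ = 132.5 − 11·7 = 55.5; r = 54.3 − 55.5 = -1.2
h=8: q̂ = 132.5 − 11·8 = 44.5; r = 44.9 − 44.5 = 0.4
h=9: q̂ = 132.5 − 11·9 = 33.5; r = 31.9 − 33.5 = -1.6
h=10: q̂ = 132.5 − 11·10 = 22.5; r = 23.9 − 22.5 = 1.4
h=11: q̂ = 132.5 − 11·11 = 11.5; r = 10.7 − 11.5 = -0.8
h=12: q̂ = 132.5 − 11·12 = 0.5; r = 1.1 − 0.5 = 0.6
Signs: + − + − + − +
Runs: +×1, −×1, +×1, −×1, +×1, −×1, +×1 → 7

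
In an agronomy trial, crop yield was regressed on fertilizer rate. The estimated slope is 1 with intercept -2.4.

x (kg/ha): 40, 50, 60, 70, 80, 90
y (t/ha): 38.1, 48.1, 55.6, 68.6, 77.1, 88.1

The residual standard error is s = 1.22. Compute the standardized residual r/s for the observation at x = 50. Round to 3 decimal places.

0.410

ŷ = -2.4 + 50 = 47.6
r = 48.1 − 47.6 = 0.5
r/s = 0.5 / 1.22 = 0.410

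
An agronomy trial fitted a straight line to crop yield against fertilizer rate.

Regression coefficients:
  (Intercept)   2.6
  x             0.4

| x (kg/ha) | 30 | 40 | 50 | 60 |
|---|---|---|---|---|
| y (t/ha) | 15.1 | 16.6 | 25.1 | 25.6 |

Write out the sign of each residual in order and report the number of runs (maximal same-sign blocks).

x=30: ŷ = 2.6 + 0.4·30 = 14.6; e = 15.1 − 14.6 = 0.5
x=40: ŷ = 2.6 + 0.4·40 = 18.6; e = 16.6 − 18.6 = -2
x=50: ŷ = 2.6 + 0.4·50 = 22.6; e = 25.1 − 22.6 = 2.5
x=60: ŷ = 2.6 + 0.4·60 = 26.6; e = 25.6 − 26.6 = -1
Signs: + − + −
Runs: +×1, −×1, +×1, −×1 → 4

4 runs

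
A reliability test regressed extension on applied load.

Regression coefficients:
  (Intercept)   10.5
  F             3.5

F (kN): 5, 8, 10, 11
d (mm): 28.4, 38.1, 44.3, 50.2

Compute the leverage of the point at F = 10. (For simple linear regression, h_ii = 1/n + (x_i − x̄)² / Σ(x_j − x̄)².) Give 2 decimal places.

h = 0.36

F̄ = (5 + 8 + 10 + 11)/4 = 8.5
Σ(F − F̄)² = 12.25 + 0.25 + 2.25 + 6.25 = 21
h = 1/4 + (1.5)²/21 = 0.25 + 0.107143 = 0.36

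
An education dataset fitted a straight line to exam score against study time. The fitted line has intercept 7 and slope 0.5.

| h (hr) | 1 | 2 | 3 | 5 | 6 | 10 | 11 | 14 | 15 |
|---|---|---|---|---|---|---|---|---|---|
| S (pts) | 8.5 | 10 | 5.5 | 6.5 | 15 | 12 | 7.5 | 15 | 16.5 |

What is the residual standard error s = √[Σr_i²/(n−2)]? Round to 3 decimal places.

s = 3.338

h=1: ŷ = 7 + 0.5·1 = 7.5; r = 8.5 − 7.5 = 1
h=2: ŷ = 7 + 0.5·2 = 8; r = 10 − 8 = 2
h=3: ŷ = 7 + 0.5·3 = 8.5; r = 5.5 − 8.5 = -3
h=5: ŷ = 7 + 0.5·5 = 9.5; r = 6.5 − 9.5 = -3
h=6: ŷ = 7 + 0.5·6 = 10; r = 15 − 10 = 5
h=10: ŷ = 7 + 0.5·10 = 12; r = 12 − 12 = 0
h=11: ŷ = 7 + 0.5·11 = 12.5; r = 7.5 − 12.5 = -5
h=14: ŷ = 7 + 0.5·14 = 14; r = 15 − 14 = 1
h=15: ŷ = 7 + 0.5·15 = 14.5; r = 16.5 − 14.5 = 2
SSE = 1 + 4 + 9 + 9 + 25 + 0 + 25 + 1 + 4 = 78
s = √(78/7) = √11.1429 ≈ 3.338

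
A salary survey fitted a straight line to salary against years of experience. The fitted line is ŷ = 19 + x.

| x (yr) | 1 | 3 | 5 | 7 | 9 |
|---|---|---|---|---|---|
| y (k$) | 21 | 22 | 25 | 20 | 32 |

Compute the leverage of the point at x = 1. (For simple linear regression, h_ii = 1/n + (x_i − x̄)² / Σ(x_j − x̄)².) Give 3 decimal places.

x̄ = (1 + 3 + 5 + 7 + 9)/5 = 5
Σ(x − x̄)² = 16 + 4 + 0 + 4 + 16 = 40
h = 1/5 + (-4)²/40 = 0.2 + 0.4 = 0.600

h = 0.600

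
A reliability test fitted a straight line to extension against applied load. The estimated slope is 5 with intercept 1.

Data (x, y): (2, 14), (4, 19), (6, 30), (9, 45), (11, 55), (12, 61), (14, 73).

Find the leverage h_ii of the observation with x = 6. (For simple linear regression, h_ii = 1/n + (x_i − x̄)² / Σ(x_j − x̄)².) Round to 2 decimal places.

h = 0.19

x̄ = (2 + 4 + 6 + 9 + 11 + 12 + 14)/7 = 8.28571
Σ(x − x̄)² = 39.5102 + 18.3673 + 5.22449 + 0.510204 + 7.36735 + 13.7959 + 32.6531 = 117.429
h = 1/7 + (-2.28571)²/117.429 = 0.142857 + 0.0444908 = 0.19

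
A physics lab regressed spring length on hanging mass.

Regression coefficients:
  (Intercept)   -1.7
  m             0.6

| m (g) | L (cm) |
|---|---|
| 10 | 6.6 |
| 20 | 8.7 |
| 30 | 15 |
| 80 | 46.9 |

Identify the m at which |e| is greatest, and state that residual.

m=10: ŷ = -1.7 + 0.6·10 = 4.3; e = 6.6 − 4.3 = 2.3
m=20: ŷ = -1.7 + 0.6·20 = 10.3; e = 8.7 − 10.3 = -1.6
m=30: ŷ = -1.7 + 0.6·30 = 16.3; e = 15 − 16.3 = -1.3
m=80: ŷ = -1.7 + 0.6·80 = 46.3; e = 46.9 − 46.3 = 0.6
Largest |e| is 2.3 at m = 10, residual 2.3.

m = 10, e = 2.3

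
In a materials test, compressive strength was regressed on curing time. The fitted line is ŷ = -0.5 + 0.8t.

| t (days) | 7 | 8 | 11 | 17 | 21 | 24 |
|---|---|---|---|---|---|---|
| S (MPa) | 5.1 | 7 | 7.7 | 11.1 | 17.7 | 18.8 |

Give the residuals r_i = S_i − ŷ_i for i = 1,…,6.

0, 1.1, -0.6, -2, 1.4, 0.1

t=7: ŷ = -0.5 + 0.8·7 = 5.1; r = 5.1 − 5.1 = 0
t=8: ŷ = -0.5 + 0.8·8 = 5.9; r = 7 − 5.9 = 1.1
t=11: ŷ = -0.5 + 0.8·11 = 8.3; r = 7.7 − 8.3 = -0.6
t=17: ŷ = -0.5 + 0.8·17 = 13.1; r = 11.1 − 13.1 = -2
t=21: ŷ = -0.5 + 0.8·21 = 16.3; r = 17.7 − 16.3 = 1.4
t=24: ŷ = -0.5 + 0.8·24 = 18.7; r = 18.8 − 18.7 = 0.1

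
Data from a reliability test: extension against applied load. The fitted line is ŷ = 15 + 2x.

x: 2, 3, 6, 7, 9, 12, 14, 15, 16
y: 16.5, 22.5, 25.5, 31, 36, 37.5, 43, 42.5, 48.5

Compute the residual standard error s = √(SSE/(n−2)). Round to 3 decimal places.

x=2: ŷ = 15 + 2·2 = 19; e = 16.5 − 19 = -2.5
x=3: ŷ = 15 + 2·3 = 21; e = 22.5 − 21 = 1.5
x=6: ŷ = 15 + 2·6 = 27; e = 25.5 − 27 = -1.5
x=7: ŷ = 15 + 2·7 = 29; e = 31 − 29 = 2
x=9: ŷ = 15 + 2·9 = 33; e = 36 − 33 = 3
x=12: ŷ = 15 + 2·12 = 39; e = 37.5 − 39 = -1.5
x=14: ŷ = 15 + 2·14 = 43; e = 43 − 43 = 0
x=15: ŷ = 15 + 2·15 = 45; e = 42.5 − 45 = -2.5
x=16: ŷ = 15 + 2·16 = 47; e = 48.5 − 47 = 1.5
SSE = 6.25 + 2.25 + 2.25 + 4 + 9 + 2.25 + 0 + 6.25 + 2.25 = 34.5
s = √(34.5/7) = √4.92857 ≈ 2.220

s = 2.220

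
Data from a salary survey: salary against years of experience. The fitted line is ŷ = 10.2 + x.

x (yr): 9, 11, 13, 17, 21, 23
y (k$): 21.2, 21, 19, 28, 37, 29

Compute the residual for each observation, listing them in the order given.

x=9: ŷ = 10.2 + 9 = 19.2; r = 21.2 − 19.2 = 2
x=11: ŷ = 10.2 + 11 = 21.2; r = 21 − 21.2 = -0.2
x=13: ŷ = 10.2 + 13 = 23.2; r = 19 − 23.2 = -4.2
x=17: ŷ = 10.2 + 17 = 27.2; r = 28 − 27.2 = 0.8
x=21: ŷ = 10.2 + 21 = 31.2; r = 37 − 31.2 = 5.8
x=23: ŷ = 10.2 + 23 = 33.2; r = 29 − 33.2 = -4.2

2, -0.2, -4.2, 0.8, 5.8, -4.2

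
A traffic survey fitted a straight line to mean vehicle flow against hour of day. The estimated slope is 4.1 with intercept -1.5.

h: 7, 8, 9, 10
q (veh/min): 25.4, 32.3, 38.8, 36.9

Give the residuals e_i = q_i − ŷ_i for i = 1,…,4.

h=7: ŷ = -1.5 + 4.1·7 = 27.2; e = 25.4 − 27.2 = -1.8
h=8: ŷ = -1.5 + 4.1·8 = 31.3; e = 32.3 − 31.3 = 1
h=9: ŷ = -1.5 + 4.1·9 = 35.4; e = 38.8 − 35.4 = 3.4
h=10: ŷ = -1.5 + 4.1·10 = 39.5; e = 36.9 − 39.5 = -2.6

-1.8, 1, 3.4, -2.6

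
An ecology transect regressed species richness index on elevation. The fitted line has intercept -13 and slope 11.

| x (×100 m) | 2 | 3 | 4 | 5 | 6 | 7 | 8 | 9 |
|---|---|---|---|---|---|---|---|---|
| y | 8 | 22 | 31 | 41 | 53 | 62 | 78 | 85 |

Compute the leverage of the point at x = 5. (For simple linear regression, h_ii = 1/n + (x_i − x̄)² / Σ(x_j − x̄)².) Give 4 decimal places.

h = 0.1310

x̄ = (2 + 3 + 4 + 5 + 6 + 7 + 8 + 9)/8 = 5.5
Σ(x − x̄)² = 12.25 + 6.25 + 2.25 + 0.25 + 0.25 + 2.25 + 6.25 + 12.25 = 42
h = 1/8 + (-0.5)²/42 = 0.125 + 0.00595238 = 0.1310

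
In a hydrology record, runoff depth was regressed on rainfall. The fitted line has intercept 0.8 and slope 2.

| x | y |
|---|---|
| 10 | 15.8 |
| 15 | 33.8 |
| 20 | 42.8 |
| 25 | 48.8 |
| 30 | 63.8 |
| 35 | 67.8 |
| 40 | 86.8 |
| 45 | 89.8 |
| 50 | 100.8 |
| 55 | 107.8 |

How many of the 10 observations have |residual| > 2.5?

x=10: ŷ = 0.8 + 2·10 = 20.8; e = 15.8 − 20.8 = -5
x=15: ŷ = 0.8 + 2·15 = 30.8; e = 33.8 − 30.8 = 3
x=20: ŷ = 0.8 + 2·20 = 40.8; e = 42.8 − 40.8 = 2
x=25: ŷ = 0.8 + 2·25 = 50.8; e = 48.8 − 50.8 = -2
x=30: ŷ = 0.8 + 2·30 = 60.8; e = 63.8 − 60.8 = 3
x=35: ŷ = 0.8 + 2·35 = 70.8; e = 67.8 − 70.8 = -3
x=40: ŷ = 0.8 + 2·40 = 80.8; e = 86.8 − 80.8 = 6
x=45: ŷ = 0.8 + 2·45 = 90.8; e = 89.8 − 90.8 = -1
x=50: ŷ = 0.8 + 2·50 = 100.8; e = 100.8 − 100.8 = 0
x=55: ŷ = 0.8 + 2·55 = 110.8; e = 107.8 − 110.8 = -3
|e| > 2.5: x=10 (|e|=5), x=15 (|e|=3), x=30 (|e|=3), x=35 (|e|=3), x=40 (|e|=6), x=55 (|e|=3) → 6

6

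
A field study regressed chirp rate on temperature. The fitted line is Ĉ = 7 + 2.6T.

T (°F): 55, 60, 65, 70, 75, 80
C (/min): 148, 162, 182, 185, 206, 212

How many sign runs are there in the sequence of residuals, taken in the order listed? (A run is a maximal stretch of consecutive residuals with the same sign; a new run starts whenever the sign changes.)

T=55: Ĉ = 7 + 2.6·55 = 150; e = 148 − 150 = -2
T=60: Ĉ = 7 + 2.6·60 = 163; e = 162 − 163 = -1
T=65: Ĉ = 7 + 2.6·65 = 176; e = 182 − 176 = 6
T=70: Ĉ = 7 + 2.6·70 = 189; e = 185 − 189 = -4
T=75: Ĉ = 7 + 2.6·75 = 202; e = 206 − 202 = 4
T=80: Ĉ = 7 + 2.6·80 = 215; e = 212 − 215 = -3
Signs: − − + − + −
Runs: −×2, +×1, −×1, +×1, −×1 → 5

5 runs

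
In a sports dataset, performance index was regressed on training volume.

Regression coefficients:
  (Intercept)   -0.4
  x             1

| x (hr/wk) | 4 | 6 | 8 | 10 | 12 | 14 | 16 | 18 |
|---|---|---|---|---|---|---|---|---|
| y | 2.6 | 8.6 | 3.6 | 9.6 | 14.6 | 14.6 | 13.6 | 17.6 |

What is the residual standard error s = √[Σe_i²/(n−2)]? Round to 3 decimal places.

s = 2.582

x=4: ŷ = -0.4 + 4 = 3.6; e = 2.6 − 3.6 = -1
x=6: ŷ = -0.4 + 6 = 5.6; e = 8.6 − 5.6 = 3
x=8: ŷ = -0.4 + 8 = 7.6; e = 3.6 − 7.6 = -4
x=10: ŷ = -0.4 + 10 = 9.6; e = 9.6 − 9.6 = 0
x=12: ŷ = -0.4 + 12 = 11.6; e = 14.6 − 11.6 = 3
x=14: ŷ = -0.4 + 14 = 13.6; e = 14.6 − 13.6 = 1
x=16: ŷ = -0.4 + 16 = 15.6; e = 13.6 − 15.6 = -2
x=18: ŷ = -0.4 + 18 = 17.6; e = 17.6 − 17.6 = 0
SSE = 1 + 9 + 16 + 0 + 9 + 1 + 4 + 0 = 40
s = √(40/6) = √6.66667 ≈ 2.582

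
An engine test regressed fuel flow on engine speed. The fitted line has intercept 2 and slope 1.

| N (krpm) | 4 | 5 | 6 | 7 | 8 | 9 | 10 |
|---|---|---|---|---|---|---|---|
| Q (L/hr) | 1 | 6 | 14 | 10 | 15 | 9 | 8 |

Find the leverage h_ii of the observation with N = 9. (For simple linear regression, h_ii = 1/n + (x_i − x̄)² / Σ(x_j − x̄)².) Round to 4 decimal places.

N̄ = (4 + 5 + 6 + 7 + 8 + 9 + 10)/7 = 7
Σ(N − N̄)² = 9 + 4 + 1 + 0 + 1 + 4 + 9 = 28
h = 1/7 + (2)²/28 = 0.142857 + 0.142857 = 0.2857

h = 0.2857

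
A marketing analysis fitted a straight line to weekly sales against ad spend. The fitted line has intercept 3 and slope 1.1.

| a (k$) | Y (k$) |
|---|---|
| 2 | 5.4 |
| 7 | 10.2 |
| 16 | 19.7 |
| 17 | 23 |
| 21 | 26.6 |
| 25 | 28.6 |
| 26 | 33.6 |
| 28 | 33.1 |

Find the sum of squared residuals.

a=2: ŷ = 3 + 1.1·2 = 5.2; r = 5.4 − 5.2 = 0.2
a=7: ŷ = 3 + 1.1·7 = 10.7; r = 10.2 − 10.7 = -0.5
a=16: ŷ = 3 + 1.1·16 = 20.6; r = 19.7 − 20.6 = -0.9
a=17: ŷ = 3 + 1.1·17 = 21.7; r = 23 − 21.7 = 1.3
a=21: ŷ = 3 + 1.1·21 = 26.1; r = 26.6 − 26.1 = 0.5
a=25: ŷ = 3 + 1.1·25 = 30.5; r = 28.6 − 30.5 = -1.9
a=26: ŷ = 3 + 1.1·26 = 31.6; r = 33.6 − 31.6 = 2
a=28: ŷ = 3 + 1.1·28 = 33.8; r = 33.1 − 33.8 = -0.7
SSE = 0.04 + 0.25 + 0.81 + 1.69 + 0.25 + 3.61 + 4 + 0.49 = 11.14

SSE = 11.14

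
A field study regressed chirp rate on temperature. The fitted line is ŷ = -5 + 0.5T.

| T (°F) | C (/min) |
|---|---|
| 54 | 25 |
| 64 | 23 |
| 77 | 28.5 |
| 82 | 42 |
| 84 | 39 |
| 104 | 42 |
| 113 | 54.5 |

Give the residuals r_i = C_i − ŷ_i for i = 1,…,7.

3, -4, -5, 6, 2, -5, 3

T=54: ŷ = -5 + 0.5·54 = 22; r = 25 − 22 = 3
T=64: ŷ = -5 + 0.5·64 = 27; r = 23 − 27 = -4
T=77: ŷ = -5 + 0.5·77 = 33.5; r = 28.5 − 33.5 = -5
T=82: ŷ = -5 + 0.5·82 = 36; r = 42 − 36 = 6
T=84: ŷ = -5 + 0.5·84 = 37; r = 39 − 37 = 2
T=104: ŷ = -5 + 0.5·104 = 47; r = 42 − 47 = -5
T=113: ŷ = -5 + 0.5·113 = 51.5; r = 54.5 − 51.5 = 3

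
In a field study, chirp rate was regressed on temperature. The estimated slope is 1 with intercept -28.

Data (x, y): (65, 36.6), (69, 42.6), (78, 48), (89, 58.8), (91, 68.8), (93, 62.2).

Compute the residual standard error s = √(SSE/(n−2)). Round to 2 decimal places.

s = 3.64

x=65: ŷ = -28 + 65 = 37; r = 36.6 − 37 = -0.4
x=69: ŷ = -28 + 69 = 41; r = 42.6 − 41 = 1.6
x=78: ŷ = -28 + 78 = 50; r = 48 − 50 = -2
x=89: ŷ = -28 + 89 = 61; r = 58.8 − 61 = -2.2
x=91: ŷ = -28 + 91 = 63; r = 68.8 − 63 = 5.8
x=93: ŷ = -28 + 93 = 65; r = 62.2 − 65 = -2.8
SSE = 0.16 + 2.56 + 4 + 4.84 + 33.64 + 7.84 = 53.04
s = √(53.04/4) = √13.26 ≈ 3.64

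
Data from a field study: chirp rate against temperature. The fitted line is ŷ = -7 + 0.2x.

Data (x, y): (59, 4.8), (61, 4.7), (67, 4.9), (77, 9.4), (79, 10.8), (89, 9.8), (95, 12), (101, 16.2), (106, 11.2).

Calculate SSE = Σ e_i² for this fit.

x=59: ŷ = -7 + 0.2·59 = 4.8; e = 4.8 − 4.8 = 0
x=61: ŷ = -7 + 0.2·61 = 5.2; e = 4.7 − 5.2 = -0.5
x=67: ŷ = -7 + 0.2·67 = 6.4; e = 4.9 − 6.4 = -1.5
x=77: ŷ = -7 + 0.2·77 = 8.4; e = 9.4 − 8.4 = 1
x=79: ŷ = -7 + 0.2·79 = 8.8; e = 10.8 − 8.8 = 2
x=89: ŷ = -7 + 0.2·89 = 10.8; e = 9.8 − 10.8 = -1
x=95: ŷ = -7 + 0.2·95 = 12; e = 12 − 12 = 0
x=101: ŷ = -7 + 0.2·101 = 13.2; e = 16.2 − 13.2 = 3
x=106: ŷ = -7 + 0.2·106 = 14.2; e = 11.2 − 14.2 = -3
SSE = 0 + 0.25 + 2.25 + 1 + 4 + 1 + 0 + 9 + 9 = 26.5

SSE = 26.5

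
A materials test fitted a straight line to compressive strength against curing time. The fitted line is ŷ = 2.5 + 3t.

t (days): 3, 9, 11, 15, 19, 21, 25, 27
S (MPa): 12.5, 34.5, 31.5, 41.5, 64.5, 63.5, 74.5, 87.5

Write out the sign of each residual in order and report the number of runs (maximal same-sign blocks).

5 runs

t=3: ŷ = 2.5 + 3·3 = 11.5; r = 12.5 − 11.5 = 1
t=9: ŷ = 2.5 + 3·9 = 29.5; r = 34.5 − 29.5 = 5
t=11: ŷ = 2.5 + 3·11 = 35.5; r = 31.5 − 35.5 = -4
t=15: ŷ = 2.5 + 3·15 = 47.5; r = 41.5 − 47.5 = -6
t=19: ŷ = 2.5 + 3·19 = 59.5; r = 64.5 − 59.5 = 5
t=21: ŷ = 2.5 + 3·21 = 65.5; r = 63.5 − 65.5 = -2
t=25: ŷ = 2.5 + 3·25 = 77.5; r = 74.5 − 77.5 = -3
t=27: ŷ = 2.5 + 3·27 = 83.5; r = 87.5 − 83.5 = 4
Signs: + + − − + − − +
Runs: +×2, −×2, +×1, −×2, +×1 → 5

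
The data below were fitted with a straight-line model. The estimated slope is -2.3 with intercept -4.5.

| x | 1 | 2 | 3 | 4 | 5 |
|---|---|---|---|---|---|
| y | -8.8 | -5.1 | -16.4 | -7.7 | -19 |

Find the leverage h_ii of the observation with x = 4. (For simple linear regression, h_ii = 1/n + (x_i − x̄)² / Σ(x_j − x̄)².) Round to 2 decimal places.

h = 0.30

x̄ = (1 + 2 + 3 + 4 + 5)/5 = 3
Σ(x − x̄)² = 4 + 1 + 0 + 1 + 4 = 10
h = 1/5 + (1)²/10 = 0.2 + 0.1 = 0.30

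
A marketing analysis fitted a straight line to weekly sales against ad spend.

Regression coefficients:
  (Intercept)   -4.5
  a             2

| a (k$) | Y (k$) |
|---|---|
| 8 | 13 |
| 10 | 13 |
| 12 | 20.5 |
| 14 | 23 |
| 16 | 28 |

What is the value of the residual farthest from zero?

r = -2.5

a=8: ŷ = -4.5 + 2·8 = 11.5; r = 13 − 11.5 = 1.5
a=10: ŷ = -4.5 + 2·10 = 15.5; r = 13 − 15.5 = -2.5
a=12: ŷ = -4.5 + 2·12 = 19.5; r = 20.5 − 19.5 = 1
a=14: ŷ = -4.5 + 2·14 = 23.5; r = 23 − 23.5 = -0.5
a=16: ŷ = -4.5 + 2·16 = 27.5; r = 28 − 27.5 = 0.5
Largest |r| is 2.5 at a = 10, residual -2.5.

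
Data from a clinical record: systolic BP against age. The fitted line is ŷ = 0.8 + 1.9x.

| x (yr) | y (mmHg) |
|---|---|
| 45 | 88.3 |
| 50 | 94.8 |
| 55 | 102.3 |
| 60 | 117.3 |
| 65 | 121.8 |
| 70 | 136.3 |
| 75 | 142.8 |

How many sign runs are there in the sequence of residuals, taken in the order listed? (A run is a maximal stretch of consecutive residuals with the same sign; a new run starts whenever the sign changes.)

x=45: ŷ = 0.8 + 1.9·45 = 86.3; r = 88.3 − 86.3 = 2
x=50: ŷ = 0.8 + 1.9·50 = 95.8; r = 94.8 − 95.8 = -1
x=55: ŷ = 0.8 + 1.9·55 = 105.3; r = 102.3 − 105.3 = -3
x=60: ŷ = 0.8 + 1.9·60 = 114.8; r = 117.3 − 114.8 = 2.5
x=65: ŷ = 0.8 + 1.9·65 = 124.3; r = 121.8 − 124.3 = -2.5
x=70: ŷ = 0.8 + 1.9·70 = 133.8; r = 136.3 − 133.8 = 2.5
x=75: ŷ = 0.8 + 1.9·75 = 143.3; r = 142.8 − 143.3 = -0.5
Signs: + − − + − + −
Runs: +×1, −×2, +×1, −×1, +×1, −×1 → 6

6 runs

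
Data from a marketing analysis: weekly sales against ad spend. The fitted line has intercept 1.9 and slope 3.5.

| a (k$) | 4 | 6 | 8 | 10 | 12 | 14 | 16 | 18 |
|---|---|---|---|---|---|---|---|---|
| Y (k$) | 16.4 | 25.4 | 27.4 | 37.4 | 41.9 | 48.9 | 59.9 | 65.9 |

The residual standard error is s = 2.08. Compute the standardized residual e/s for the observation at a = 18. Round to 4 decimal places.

ŷ = 1.9 + 3.5·18 = 64.9
e = 65.9 − 64.9 = 1
e/s = 1 / 2.08 = 0.4808

0.4808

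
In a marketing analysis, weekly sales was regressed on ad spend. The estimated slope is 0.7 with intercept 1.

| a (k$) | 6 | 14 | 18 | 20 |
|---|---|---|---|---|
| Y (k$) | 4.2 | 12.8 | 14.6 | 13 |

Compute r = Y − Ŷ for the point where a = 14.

r = 2

Ŷ = 1 + 0.7·14 = 10.8
r = 12.8 − 10.8 = 2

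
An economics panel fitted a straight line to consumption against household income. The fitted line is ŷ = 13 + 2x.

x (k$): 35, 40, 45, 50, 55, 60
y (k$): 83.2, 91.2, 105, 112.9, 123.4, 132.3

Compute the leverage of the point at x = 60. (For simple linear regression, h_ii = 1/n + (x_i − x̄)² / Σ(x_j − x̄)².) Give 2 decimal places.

h = 0.52

x̄ = (35 + 40 + 45 + 50 + 55 + 60)/6 = 47.5
Σ(x − x̄)² = 156.25 + 56.25 + 6.25 + 6.25 + 56.25 + 156.25 = 437.5
h = 1/6 + (12.5)²/437.5 = 0.166667 + 0.357143 = 0.52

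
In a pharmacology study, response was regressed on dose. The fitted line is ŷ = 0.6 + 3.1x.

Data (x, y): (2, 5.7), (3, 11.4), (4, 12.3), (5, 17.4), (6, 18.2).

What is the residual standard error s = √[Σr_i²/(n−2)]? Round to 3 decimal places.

s = 1.488

x=2: ŷ = 0.6 + 3.1·2 = 6.8; r = 5.7 − 6.8 = -1.1
x=3: ŷ = 0.6 + 3.1·3 = 9.9; r = 11.4 − 9.9 = 1.5
x=4: ŷ = 0.6 + 3.1·4 = 13; r = 12.3 − 13 = -0.7
x=5: ŷ = 0.6 + 3.1·5 = 16.1; r = 17.4 − 16.1 = 1.3
x=6: ŷ = 0.6 + 3.1·6 = 19.2; r = 18.2 − 19.2 = -1
SSE = 1.21 + 2.25 + 0.49 + 1.69 + 1 = 6.64
s = √(6.64/3) = √2.21333 ≈ 1.488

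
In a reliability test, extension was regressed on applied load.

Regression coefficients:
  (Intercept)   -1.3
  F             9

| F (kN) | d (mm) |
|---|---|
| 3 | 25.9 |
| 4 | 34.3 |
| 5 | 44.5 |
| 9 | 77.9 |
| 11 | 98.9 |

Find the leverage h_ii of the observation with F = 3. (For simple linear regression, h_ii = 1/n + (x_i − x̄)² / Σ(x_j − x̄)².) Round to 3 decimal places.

h = 0.445

F̄ = (3 + 4 + 5 + 9 + 11)/5 = 6.4
Σ(F − F̄)² = 11.56 + 5.76 + 1.96 + 6.76 + 21.16 = 47.2
h = 1/5 + (-3.4)²/47.2 = 0.2 + 0.244915 = 0.445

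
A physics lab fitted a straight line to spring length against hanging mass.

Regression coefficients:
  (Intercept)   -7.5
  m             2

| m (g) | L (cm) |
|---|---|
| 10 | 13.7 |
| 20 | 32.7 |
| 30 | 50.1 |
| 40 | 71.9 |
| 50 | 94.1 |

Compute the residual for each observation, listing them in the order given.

m=10: ŷ = -7.5 + 2·10 = 12.5; r = 13.7 − 12.5 = 1.2
m=20: ŷ = -7.5 + 2·20 = 32.5; r = 32.7 − 32.5 = 0.2
m=30: ŷ = -7.5 + 2·30 = 52.5; r = 50.1 − 52.5 = -2.4
m=40: ŷ = -7.5 + 2·40 = 72.5; r = 71.9 − 72.5 = -0.6
m=50: ŷ = -7.5 + 2·50 = 92.5; r = 94.1 − 92.5 = 1.6

1.2, 0.2, -2.4, -0.6, 1.6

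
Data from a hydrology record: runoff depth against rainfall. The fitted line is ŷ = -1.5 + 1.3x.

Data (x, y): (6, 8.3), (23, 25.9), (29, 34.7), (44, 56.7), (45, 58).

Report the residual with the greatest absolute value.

e = -2.5

x=6: ŷ = -1.5 + 1.3·6 = 6.3; e = 8.3 − 6.3 = 2
x=23: ŷ = -1.5 + 1.3·23 = 28.4; e = 25.9 − 28.4 = -2.5
x=29: ŷ = -1.5 + 1.3·29 = 36.2; e = 34.7 − 36.2 = -1.5
x=44: ŷ = -1.5 + 1.3·44 = 55.7; e = 56.7 − 55.7 = 1
x=45: ŷ = -1.5 + 1.3·45 = 57; e = 58 − 57 = 1
Largest |e| is 2.5 at x = 23, residual -2.5.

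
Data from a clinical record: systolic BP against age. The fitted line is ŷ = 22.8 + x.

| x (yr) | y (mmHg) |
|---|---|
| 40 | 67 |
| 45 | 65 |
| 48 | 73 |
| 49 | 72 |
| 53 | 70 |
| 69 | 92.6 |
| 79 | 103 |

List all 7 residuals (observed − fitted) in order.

4.2, -2.8, 2.2, 0.2, -5.8, 0.8, 1.2

x=40: ŷ = 22.8 + 40 = 62.8; r = 67 − 62.8 = 4.2
x=45: ŷ = 22.8 + 45 = 67.8; r = 65 − 67.8 = -2.8
x=48: ŷ = 22.8 + 48 = 70.8; r = 73 − 70.8 = 2.2
x=49: ŷ = 22.8 + 49 = 71.8; r = 72 − 71.8 = 0.2
x=53: ŷ = 22.8 + 53 = 75.8; r = 70 − 75.8 = -5.8
x=69: ŷ = 22.8 + 69 = 91.8; r = 92.6 − 91.8 = 0.8
x=79: ŷ = 22.8 + 79 = 101.8; r = 103 − 101.8 = 1.2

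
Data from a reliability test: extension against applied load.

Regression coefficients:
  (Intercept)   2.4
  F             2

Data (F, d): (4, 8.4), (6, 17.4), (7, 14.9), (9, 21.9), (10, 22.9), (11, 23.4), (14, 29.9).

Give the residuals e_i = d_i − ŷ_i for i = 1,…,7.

-2, 3, -1.5, 1.5, 0.5, -1, -0.5

F=4: ŷ = 2.4 + 2·4 = 10.4; e = 8.4 − 10.4 = -2
F=6: ŷ = 2.4 + 2·6 = 14.4; e = 17.4 − 14.4 = 3
F=7: ŷ = 2.4 + 2·7 = 16.4; e = 14.9 − 16.4 = -1.5
F=9: ŷ = 2.4 + 2·9 = 20.4; e = 21.9 − 20.4 = 1.5
F=10: ŷ = 2.4 + 2·10 = 22.4; e = 22.9 − 22.4 = 0.5
F=11: ŷ = 2.4 + 2·11 = 24.4; e = 23.4 − 24.4 = -1
F=14: ŷ = 2.4 + 2·14 = 30.4; e = 29.9 − 30.4 = -0.5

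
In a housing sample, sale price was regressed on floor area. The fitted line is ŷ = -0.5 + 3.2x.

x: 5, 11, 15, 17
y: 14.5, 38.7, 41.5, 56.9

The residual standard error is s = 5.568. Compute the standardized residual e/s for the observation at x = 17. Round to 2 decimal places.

ŷ = -0.5 + 3.2·17 = 53.9
e = 56.9 − 53.9 = 3
e/s = 3 / 5.568 = 0.54

0.54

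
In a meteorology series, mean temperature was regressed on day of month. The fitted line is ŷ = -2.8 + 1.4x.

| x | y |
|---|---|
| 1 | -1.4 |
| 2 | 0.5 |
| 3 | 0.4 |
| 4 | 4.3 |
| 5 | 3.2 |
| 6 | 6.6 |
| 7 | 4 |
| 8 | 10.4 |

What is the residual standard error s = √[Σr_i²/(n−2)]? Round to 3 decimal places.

x=1: ŷ = -2.8 + 1.4·1 = -1.4; r = -1.4 − (-1.4) = 0
x=2: ŷ = -2.8 + 1.4·2 = 0; r = 0.5 − 0 = 0.5
x=3: ŷ = -2.8 + 1.4·3 = 1.4; r = 0.4 − 1.4 = -1
x=4: ŷ = -2.8 + 1.4·4 = 2.8; r = 4.3 − 2.8 = 1.5
x=5: ŷ = -2.8 + 1.4·5 = 4.2; r = 3.2 − 4.2 = -1
x=6: ŷ = -2.8 + 1.4·6 = 5.6; r = 6.6 − 5.6 = 1
x=7: ŷ = -2.8 + 1.4·7 = 7; r = 4 − 7 = -3
x=8: ŷ = -2.8 + 1.4·8 = 8.4; r = 10.4 − 8.4 = 2
SSE = 0 + 0.25 + 1 + 2.25 + 1 + 1 + 9 + 4 = 18.5
s = √(18.5/6) = √3.08333 ≈ 1.756

s = 1.756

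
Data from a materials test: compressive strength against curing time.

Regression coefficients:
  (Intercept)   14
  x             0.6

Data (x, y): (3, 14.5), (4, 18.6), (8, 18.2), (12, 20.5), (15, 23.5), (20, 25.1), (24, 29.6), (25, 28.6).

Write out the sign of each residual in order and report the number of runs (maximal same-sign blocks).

x=3: ŷ = 14 + 0.6·3 = 15.8; e = 14.5 − 15.8 = -1.3
x=4: ŷ = 14 + 0.6·4 = 16.4; e = 18.6 − 16.4 = 2.2
x=8: ŷ = 14 + 0.6·8 = 18.8; e = 18.2 − 18.8 = -0.6
x=12: ŷ = 14 + 0.6·12 = 21.2; e = 20.5 − 21.2 = -0.7
x=15: ŷ = 14 + 0.6·15 = 23; e = 23.5 − 23 = 0.5
x=20: ŷ = 14 + 0.6·20 = 26; e = 25.1 − 26 = -0.9
x=24: ŷ = 14 + 0.6·24 = 28.4; e = 29.6 − 28.4 = 1.2
x=25: ŷ = 14 + 0.6·25 = 29; e = 28.6 − 29 = -0.4
Signs: − + − − + − + −
Runs: −×1, +×1, −×2, +×1, −×1, +×1, −×1 → 7

7 runs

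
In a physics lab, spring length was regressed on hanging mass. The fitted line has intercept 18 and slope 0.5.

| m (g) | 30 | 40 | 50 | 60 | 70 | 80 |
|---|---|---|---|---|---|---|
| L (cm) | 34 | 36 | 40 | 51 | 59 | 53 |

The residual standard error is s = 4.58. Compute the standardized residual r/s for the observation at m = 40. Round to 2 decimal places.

-0.44

L̂ = 18 + 0.5·40 = 38
r = 36 − 38 = -2
r/s = -2 / 4.58 = -0.44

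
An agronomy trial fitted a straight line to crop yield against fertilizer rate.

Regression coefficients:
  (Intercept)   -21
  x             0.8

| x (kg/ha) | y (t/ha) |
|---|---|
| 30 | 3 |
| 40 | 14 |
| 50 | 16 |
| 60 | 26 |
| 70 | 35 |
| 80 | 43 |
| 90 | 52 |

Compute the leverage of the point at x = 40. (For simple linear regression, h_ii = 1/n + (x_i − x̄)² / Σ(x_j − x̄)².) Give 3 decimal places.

x̄ = (30 + 40 + 50 + 60 + 70 + 80 + 90)/7 = 60
Σ(x − x̄)² = 900 + 400 + 100 + 0 + 100 + 400 + 900 = 2800
h = 1/7 + (-20)²/2800 = 0.142857 + 0.142857 = 0.286

h = 0.286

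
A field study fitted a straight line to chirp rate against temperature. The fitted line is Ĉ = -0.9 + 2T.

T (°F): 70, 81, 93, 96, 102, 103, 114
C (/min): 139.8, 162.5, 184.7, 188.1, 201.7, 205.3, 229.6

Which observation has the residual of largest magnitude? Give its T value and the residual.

T = 96, e = -3

T=70: Ĉ = -0.9 + 2·70 = 139.1; e = 139.8 − 139.1 = 0.7
T=81: Ĉ = -0.9 + 2·81 = 161.1; e = 162.5 − 161.1 = 1.4
T=93: Ĉ = -0.9 + 2·93 = 185.1; e = 184.7 − 185.1 = -0.4
T=96: Ĉ = -0.9 + 2·96 = 191.1; e = 188.1 − 191.1 = -3
T=102: Ĉ = -0.9 + 2·102 = 203.1; e = 201.7 − 203.1 = -1.4
T=103: Ĉ = -0.9 + 2·103 = 205.1; e = 205.3 − 205.1 = 0.2
T=114: Ĉ = -0.9 + 2·114 = 227.1; e = 229.6 − 227.1 = 2.5
Largest |e| is 3 at T = 96, residual -3.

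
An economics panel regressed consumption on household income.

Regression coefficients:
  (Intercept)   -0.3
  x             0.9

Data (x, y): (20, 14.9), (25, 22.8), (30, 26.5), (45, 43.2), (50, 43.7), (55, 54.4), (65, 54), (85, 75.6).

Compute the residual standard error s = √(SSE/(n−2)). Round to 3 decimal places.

x=20: ŷ = -0.3 + 0.9·20 = 17.7; r = 14.9 − 17.7 = -2.8
x=25: ŷ = -0.3 + 0.9·25 = 22.2; r = 22.8 − 22.2 = 0.6
x=30: ŷ = -0.3 + 0.9·30 = 26.7; r = 26.5 − 26.7 = -0.2
x=45: ŷ = -0.3 + 0.9·45 = 40.2; r = 43.2 − 40.2 = 3
x=50: ŷ = -0.3 + 0.9·50 = 44.7; r = 43.7 − 44.7 = -1
x=55: ŷ = -0.3 + 0.9·55 = 49.2; r = 54.4 − 49.2 = 5.2
x=65: ŷ = -0.3 + 0.9·65 = 58.2; r = 54 − 58.2 = -4.2
x=85: ŷ = -0.3 + 0.9·85 = 76.2; r = 75.6 − 76.2 = -0.6
SSE = 7.84 + 0.36 + 0.04 + 9 + 1 + 27.04 + 17.64 + 0.36 = 63.28
s = √(63.28/6) = √10.5467 ≈ 3.248

s = 3.248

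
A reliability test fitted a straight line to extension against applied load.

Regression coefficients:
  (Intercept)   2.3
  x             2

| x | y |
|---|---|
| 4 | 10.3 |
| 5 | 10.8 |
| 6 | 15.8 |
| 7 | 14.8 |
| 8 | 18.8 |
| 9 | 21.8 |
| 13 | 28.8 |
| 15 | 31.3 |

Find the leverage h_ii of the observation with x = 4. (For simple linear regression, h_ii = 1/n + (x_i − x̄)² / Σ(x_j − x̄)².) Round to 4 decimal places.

h = 0.3093

x̄ = (4 + 5 + 6 + 7 + 8 + 9 + 13 + 15)/8 = 8.375
Σ(x − x̄)² = 19.1406 + 11.3906 + 5.64062 + 1.89062 + 0.140625 + 0.390625 + 21.3906 + 43.8906 = 103.875
h = 1/8 + (-4.375)²/103.875 = 0.125 + 0.184266 = 0.3093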